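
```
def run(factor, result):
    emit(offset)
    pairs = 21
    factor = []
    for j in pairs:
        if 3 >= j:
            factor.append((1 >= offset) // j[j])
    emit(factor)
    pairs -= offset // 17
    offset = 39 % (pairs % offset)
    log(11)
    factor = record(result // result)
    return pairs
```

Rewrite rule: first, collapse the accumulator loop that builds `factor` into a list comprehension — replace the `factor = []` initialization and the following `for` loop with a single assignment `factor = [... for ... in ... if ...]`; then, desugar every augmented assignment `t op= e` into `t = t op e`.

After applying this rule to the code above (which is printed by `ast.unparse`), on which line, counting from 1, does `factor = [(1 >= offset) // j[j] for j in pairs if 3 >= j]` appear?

Transformed code:
def run(factor, result):
    emit(offset)
    pairs = 21
    factor = [(1 >= offset) // j[j] for j in pairs if 3 >= j]
    emit(factor)
    pairs = pairs - offset // 17
    offset = 39 % (pairs % offset)
    log(11)
    factor = record(result // result)
    return pairs

4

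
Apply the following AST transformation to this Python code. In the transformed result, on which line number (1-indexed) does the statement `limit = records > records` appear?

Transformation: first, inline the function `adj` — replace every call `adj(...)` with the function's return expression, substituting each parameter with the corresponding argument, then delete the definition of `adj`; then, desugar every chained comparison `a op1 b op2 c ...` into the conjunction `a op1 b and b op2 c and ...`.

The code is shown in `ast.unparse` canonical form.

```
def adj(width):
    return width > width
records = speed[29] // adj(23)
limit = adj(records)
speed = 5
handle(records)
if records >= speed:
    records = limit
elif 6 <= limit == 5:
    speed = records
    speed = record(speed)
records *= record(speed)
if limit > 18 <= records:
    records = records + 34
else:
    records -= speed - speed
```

Transformed code:
records = speed[29] // (23 > 23)
limit = records > records
speed = 5
handle(records)
if records >= speed:
    records = limit
elif 6 <= limit and limit == 5:
    speed = records
    speed = record(speed)
records *= record(speed)
if limit > 18 and 18 <= records:
    records = records + 34
else:
    records -= speed - speed

2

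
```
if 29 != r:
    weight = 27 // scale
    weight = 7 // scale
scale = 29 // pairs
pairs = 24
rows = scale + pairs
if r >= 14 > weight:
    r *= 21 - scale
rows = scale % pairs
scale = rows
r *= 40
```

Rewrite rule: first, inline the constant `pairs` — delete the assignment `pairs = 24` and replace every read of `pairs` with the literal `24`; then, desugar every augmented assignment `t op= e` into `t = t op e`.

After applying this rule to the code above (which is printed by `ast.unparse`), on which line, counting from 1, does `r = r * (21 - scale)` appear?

7

Transformed code:
if 29 != r:
    weight = 27 // scale
    weight = 7 // scale
scale = 29 // 24
rows = scale + 24
if r >= 14 > weight:
    r = r * (21 - scale)
rows = scale % 24
scale = rows
r = r * 40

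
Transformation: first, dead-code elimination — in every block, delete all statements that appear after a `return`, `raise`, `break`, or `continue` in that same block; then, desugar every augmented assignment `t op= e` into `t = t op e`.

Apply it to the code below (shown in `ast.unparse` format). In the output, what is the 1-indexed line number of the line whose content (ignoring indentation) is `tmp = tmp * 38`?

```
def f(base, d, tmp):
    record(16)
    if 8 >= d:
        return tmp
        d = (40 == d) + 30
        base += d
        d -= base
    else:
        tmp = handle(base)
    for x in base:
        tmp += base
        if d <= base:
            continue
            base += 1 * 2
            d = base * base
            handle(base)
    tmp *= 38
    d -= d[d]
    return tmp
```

Transformed code:
def f(base, d, tmp):
    record(16)
    if 8 >= d:
        return tmp
    else:
        tmp = handle(base)
    for x in base:
        tmp = tmp + base
        if d <= base:
            continue
    tmp = tmp * 38
    d = d - d[d]
    return tmp

11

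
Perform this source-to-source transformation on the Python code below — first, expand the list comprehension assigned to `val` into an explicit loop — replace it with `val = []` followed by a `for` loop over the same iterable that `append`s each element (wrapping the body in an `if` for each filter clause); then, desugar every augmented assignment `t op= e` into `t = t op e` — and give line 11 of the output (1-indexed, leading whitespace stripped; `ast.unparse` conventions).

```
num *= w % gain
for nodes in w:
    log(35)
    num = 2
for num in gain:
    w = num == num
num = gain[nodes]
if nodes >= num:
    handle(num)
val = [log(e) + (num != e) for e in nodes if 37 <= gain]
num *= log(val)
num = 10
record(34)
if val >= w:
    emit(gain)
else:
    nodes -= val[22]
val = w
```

for e in nodes:

Transformed code:
num = num * (w % gain)
for nodes in w:
    log(35)
    num = 2
for num in gain:
    w = num == num
num = gain[nodes]
if nodes >= num:
    handle(num)
val = []
for e in nodes:
    if 37 <= gain:
        val.append(log(e) + (num != e))
num = num * log(val)
num = 10
record(34)
if val >= w:
    emit(gain)
else:
    nodes = nodes - val[22]
val = w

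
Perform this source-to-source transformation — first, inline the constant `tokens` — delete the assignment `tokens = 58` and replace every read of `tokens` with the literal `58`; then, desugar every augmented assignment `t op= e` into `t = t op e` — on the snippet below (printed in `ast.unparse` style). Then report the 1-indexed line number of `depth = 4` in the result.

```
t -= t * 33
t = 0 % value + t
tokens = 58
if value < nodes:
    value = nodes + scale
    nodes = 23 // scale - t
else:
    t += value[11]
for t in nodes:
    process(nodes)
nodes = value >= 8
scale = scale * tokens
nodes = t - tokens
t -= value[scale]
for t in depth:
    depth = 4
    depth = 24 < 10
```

Transformed code:
t = t - t * 33
t = 0 % value + t
if value < nodes:
    value = nodes + scale
    nodes = 23 // scale - t
else:
    t = t + value[11]
for t in nodes:
    process(nodes)
nodes = value >= 8
scale = scale * 58
nodes = t - 58
t = t - value[scale]
for t in depth:
    depth = 4
    depth = 24 < 10

15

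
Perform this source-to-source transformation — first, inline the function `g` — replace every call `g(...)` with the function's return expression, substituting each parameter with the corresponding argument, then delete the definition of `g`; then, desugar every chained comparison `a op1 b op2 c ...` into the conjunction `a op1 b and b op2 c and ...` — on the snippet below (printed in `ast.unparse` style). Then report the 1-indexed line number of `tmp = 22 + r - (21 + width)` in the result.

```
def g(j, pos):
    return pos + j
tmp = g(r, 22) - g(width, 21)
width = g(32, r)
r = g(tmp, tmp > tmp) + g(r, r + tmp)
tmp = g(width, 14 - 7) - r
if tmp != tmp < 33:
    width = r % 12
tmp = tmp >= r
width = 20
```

Transformed code:
tmp = 22 + r - (21 + width)
width = r + 32
r = (tmp > tmp) + tmp + (r + tmp + r)
tmp = 14 - 7 + width - r
if tmp != tmp and tmp < 33:
    width = r % 12
tmp = tmp >= r
width = 20

1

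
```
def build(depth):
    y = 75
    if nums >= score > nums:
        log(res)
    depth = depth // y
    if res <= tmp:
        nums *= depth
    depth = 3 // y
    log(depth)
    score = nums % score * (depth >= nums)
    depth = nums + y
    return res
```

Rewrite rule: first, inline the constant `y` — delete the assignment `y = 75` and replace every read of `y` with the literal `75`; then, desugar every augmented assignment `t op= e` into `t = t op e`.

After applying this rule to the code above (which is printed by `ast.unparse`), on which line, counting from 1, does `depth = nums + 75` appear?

Transformed code:
def build(depth):
    if nums >= score > nums:
        log(res)
    depth = depth // 75
    if res <= tmp:
        nums = nums * depth
    depth = 3 // 75
    log(depth)
    score = nums % score * (depth >= nums)
    depth = nums + 75
    return res

10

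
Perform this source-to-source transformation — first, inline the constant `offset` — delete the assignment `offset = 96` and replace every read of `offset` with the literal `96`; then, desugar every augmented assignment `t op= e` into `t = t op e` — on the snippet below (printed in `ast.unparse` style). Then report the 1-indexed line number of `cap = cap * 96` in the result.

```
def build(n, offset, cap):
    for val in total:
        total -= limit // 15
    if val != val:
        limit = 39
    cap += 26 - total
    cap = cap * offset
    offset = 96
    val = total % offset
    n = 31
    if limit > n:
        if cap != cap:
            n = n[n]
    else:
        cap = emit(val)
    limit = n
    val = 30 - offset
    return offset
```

Transformed code:
def build(n, offset, cap):
    for val in total:
        total = total - limit // 15
    if val != val:
        limit = 39
    cap = cap + (26 - total)
    cap = cap * 96
    val = total % 96
    n = 31
    if limit > n:
        if cap != cap:
            n = n[n]
    else:
        cap = emit(val)
    limit = n
    val = 30 - 96
    return 96

7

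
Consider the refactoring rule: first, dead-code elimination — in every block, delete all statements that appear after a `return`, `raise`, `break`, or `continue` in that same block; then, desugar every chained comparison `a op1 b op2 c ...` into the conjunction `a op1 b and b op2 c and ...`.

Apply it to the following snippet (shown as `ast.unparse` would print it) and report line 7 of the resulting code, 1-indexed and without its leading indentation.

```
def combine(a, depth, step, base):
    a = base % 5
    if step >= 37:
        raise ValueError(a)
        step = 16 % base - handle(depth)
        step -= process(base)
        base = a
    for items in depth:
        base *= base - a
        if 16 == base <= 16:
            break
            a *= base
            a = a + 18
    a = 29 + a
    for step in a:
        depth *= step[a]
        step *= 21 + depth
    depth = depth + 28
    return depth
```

Transformed code:
def combine(a, depth, step, base):
    a = base % 5
    if step >= 37:
        raise ValueError(a)
    for items in depth:
        base *= base - a
        if 16 == base and base <= 16:
            break
    a = 29 + a
    for step in a:
        depth *= step[a]
        step *= 21 + depth
    depth = depth + 28
    return depth

if 16 == base and base <= 16:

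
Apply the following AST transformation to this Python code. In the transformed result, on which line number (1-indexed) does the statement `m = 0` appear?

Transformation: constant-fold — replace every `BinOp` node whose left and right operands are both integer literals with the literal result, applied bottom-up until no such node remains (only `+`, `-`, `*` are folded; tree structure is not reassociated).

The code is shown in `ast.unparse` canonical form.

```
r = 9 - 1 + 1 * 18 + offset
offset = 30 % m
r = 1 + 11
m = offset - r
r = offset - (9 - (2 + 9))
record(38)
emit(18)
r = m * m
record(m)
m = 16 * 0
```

Transformed code:
r = 26 + offset
offset = 30 % m
r = 12
m = offset - r
r = offset - -2
record(38)
emit(18)
r = m * m
record(m)
m = 0

10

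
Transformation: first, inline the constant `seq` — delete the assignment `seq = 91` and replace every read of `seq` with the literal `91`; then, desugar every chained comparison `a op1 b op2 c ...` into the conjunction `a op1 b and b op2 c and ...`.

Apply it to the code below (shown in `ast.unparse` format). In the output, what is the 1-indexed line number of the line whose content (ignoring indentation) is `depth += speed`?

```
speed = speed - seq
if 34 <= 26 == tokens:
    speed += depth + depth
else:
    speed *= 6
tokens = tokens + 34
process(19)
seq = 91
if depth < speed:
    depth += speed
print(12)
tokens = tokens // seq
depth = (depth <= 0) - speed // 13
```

9

Transformed code:
speed = speed - 91
if 34 <= 26 and 26 == tokens:
    speed += depth + depth
else:
    speed *= 6
tokens = tokens + 34
process(19)
if depth < speed:
    depth += speed
print(12)
tokens = tokens // 91
depth = (depth <= 0) - speed // 13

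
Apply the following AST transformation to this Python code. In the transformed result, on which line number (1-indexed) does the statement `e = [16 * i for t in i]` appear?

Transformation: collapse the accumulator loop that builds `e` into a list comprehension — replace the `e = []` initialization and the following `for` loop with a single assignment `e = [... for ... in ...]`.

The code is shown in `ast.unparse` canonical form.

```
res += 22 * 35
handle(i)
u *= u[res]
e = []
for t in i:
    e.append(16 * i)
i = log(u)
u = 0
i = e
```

4

Transformed code:
res += 22 * 35
handle(i)
u *= u[res]
e = [16 * i for t in i]
i = log(u)
u = 0
i = e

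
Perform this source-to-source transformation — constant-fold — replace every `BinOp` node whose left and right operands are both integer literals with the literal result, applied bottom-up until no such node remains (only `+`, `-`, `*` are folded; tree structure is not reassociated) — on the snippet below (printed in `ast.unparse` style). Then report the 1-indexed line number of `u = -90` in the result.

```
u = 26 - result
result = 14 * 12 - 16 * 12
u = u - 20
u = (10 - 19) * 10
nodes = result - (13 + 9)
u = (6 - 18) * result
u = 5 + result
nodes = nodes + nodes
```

Transformed code:
u = 26 - result
result = -24
u = u - 20
u = -90
nodes = result - 22
u = -12 * result
u = 5 + result
nodes = nodes + nodes

4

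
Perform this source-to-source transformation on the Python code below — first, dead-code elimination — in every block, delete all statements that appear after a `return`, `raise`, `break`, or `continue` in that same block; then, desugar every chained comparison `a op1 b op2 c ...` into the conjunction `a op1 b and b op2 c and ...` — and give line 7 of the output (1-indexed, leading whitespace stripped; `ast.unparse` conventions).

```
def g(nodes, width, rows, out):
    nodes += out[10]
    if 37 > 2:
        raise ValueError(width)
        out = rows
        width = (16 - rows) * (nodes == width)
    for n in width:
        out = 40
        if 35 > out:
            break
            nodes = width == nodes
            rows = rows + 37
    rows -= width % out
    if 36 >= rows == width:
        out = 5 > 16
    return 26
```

Transformed code:
def g(nodes, width, rows, out):
    nodes += out[10]
    if 37 > 2:
        raise ValueError(width)
    for n in width:
        out = 40
        if 35 > out:
            break
    rows -= width % out
    if 36 >= rows and rows == width:
        out = 5 > 16
    return 26

if 35 > out:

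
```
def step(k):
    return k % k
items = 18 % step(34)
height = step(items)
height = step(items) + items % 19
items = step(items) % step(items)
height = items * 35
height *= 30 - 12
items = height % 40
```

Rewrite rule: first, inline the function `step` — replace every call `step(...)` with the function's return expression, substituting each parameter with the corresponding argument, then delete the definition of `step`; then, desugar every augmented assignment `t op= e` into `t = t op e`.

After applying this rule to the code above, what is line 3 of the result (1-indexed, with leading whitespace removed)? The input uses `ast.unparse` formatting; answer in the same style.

height = items % items + items % 19

Transformed code:
items = 18 % (34 % 34)
height = items % items
height = items % items + items % 19
items = items % items % (items % items)
height = items * 35
height = height * (30 - 12)
items = height % 40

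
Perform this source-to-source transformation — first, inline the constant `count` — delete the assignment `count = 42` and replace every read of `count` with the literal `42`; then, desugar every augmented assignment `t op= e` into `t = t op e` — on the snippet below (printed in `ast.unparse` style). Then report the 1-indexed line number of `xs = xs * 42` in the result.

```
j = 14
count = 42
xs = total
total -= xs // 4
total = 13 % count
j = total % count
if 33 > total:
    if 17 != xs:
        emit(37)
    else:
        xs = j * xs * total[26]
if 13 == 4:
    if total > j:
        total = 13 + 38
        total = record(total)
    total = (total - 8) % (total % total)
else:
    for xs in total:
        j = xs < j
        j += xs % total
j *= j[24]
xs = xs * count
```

Transformed code:
j = 14
xs = total
total = total - xs // 4
total = 13 % 42
j = total % 42
if 33 > total:
    if 17 != xs:
        emit(37)
    else:
        xs = j * xs * total[26]
if 13 == 4:
    if total > j:
        total = 13 + 38
        total = record(total)
    total = (total - 8) % (total % total)
else:
    for xs in total:
        j = xs < j
        j = j + xs % total
j = j * j[24]
xs = xs * 42

21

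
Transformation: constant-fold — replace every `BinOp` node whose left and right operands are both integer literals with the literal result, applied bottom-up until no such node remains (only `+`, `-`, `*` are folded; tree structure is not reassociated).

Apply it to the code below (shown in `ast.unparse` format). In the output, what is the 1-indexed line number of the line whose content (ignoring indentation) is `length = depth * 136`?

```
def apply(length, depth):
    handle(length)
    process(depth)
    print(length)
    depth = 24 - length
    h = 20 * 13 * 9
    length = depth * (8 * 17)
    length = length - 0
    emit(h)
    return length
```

Transformed code:
def apply(length, depth):
    handle(length)
    process(depth)
    print(length)
    depth = 24 - length
    h = 2340
    length = depth * 136
    length = length - 0
    emit(h)
    return length

7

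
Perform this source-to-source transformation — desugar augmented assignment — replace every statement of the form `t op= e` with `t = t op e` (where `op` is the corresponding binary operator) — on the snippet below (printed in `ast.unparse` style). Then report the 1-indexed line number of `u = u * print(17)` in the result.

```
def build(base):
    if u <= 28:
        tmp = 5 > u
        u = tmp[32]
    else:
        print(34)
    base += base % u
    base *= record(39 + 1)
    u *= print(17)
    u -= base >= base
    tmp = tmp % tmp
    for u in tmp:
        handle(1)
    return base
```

9

Transformed code:
def build(base):
    if u <= 28:
        tmp = 5 > u
        u = tmp[32]
    else:
        print(34)
    base = base + base % u
    base = base * record(39 + 1)
    u = u * print(17)
    u = u - (base >= base)
    tmp = tmp % tmp
    for u in tmp:
        handle(1)
    return base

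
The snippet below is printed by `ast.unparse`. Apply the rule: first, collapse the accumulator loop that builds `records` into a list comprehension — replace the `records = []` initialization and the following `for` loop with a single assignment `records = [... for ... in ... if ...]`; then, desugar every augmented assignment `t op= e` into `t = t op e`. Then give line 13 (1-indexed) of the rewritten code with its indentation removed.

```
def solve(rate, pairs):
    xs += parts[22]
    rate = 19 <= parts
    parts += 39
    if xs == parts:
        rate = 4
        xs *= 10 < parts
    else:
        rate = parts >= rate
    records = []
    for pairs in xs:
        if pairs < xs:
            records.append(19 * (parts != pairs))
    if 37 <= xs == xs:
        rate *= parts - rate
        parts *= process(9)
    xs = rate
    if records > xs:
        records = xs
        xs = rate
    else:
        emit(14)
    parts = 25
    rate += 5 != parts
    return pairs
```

Transformed code:
def solve(rate, pairs):
    xs = xs + parts[22]
    rate = 19 <= parts
    parts = parts + 39
    if xs == parts:
        rate = 4
        xs = xs * (10 < parts)
    else:
        rate = parts >= rate
    records = [19 * (parts != pairs) for pairs in xs if pairs < xs]
    if 37 <= xs == xs:
        rate = rate * (parts - rate)
        parts = parts * process(9)
    xs = rate
    if records > xs:
        records = xs
        xs = rate
    else:
        emit(14)
    parts = 25
    rate = rate + (5 != parts)
    return pairs

parts = parts * process(9)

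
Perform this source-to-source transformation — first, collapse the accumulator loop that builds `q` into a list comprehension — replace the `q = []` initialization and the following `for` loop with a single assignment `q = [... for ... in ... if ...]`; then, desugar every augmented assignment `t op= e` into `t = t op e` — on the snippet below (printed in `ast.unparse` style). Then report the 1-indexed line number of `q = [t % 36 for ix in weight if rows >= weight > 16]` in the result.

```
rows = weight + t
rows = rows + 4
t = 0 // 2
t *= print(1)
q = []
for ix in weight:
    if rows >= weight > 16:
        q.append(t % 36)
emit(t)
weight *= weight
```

Transformed code:
rows = weight + t
rows = rows + 4
t = 0 // 2
t = t * print(1)
q = [t % 36 for ix in weight if rows >= weight > 16]
emit(t)
weight = weight * weight

5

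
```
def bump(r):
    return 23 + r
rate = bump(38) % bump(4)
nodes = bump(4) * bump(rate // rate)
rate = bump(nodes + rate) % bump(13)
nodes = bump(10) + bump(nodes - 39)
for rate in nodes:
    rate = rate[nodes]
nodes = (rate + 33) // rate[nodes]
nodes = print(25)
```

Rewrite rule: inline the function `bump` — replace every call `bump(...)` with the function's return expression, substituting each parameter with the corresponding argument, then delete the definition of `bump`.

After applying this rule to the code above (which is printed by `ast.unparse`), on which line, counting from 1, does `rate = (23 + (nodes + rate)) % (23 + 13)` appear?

Transformed code:
rate = (23 + 38) % (23 + 4)
nodes = (23 + 4) * (23 + rate // rate)
rate = (23 + (nodes + rate)) % (23 + 13)
nodes = 23 + 10 + (23 + (nodes - 39))
for rate in nodes:
    rate = rate[nodes]
nodes = (rate + 33) // rate[nodes]
nodes = print(25)

3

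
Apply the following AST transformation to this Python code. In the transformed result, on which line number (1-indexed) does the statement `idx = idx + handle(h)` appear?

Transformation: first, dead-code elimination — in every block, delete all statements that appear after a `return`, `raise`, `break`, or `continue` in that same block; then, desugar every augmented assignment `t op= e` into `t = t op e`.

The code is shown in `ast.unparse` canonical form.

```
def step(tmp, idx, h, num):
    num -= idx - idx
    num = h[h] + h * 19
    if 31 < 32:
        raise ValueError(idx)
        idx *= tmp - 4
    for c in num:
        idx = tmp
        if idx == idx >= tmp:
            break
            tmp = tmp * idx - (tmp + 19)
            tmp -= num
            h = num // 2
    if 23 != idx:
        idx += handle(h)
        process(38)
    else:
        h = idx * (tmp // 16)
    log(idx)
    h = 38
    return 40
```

11

Transformed code:
def step(tmp, idx, h, num):
    num = num - (idx - idx)
    num = h[h] + h * 19
    if 31 < 32:
        raise ValueError(idx)
    for c in num:
        idx = tmp
        if idx == idx >= tmp:
            break
    if 23 != idx:
        idx = idx + handle(h)
        process(38)
    else:
        h = idx * (tmp // 16)
    log(idx)
    h = 38
    return 40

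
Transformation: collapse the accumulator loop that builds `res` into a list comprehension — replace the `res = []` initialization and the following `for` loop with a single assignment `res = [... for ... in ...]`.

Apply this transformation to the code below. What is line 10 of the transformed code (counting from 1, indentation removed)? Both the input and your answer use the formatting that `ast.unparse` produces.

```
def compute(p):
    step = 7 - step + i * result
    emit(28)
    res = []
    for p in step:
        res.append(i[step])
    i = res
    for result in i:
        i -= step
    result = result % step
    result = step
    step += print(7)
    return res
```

Transformed code:
def compute(p):
    step = 7 - step + i * result
    emit(28)
    res = [i[step] for p in step]
    i = res
    for result in i:
        i -= step
    result = result % step
    result = step
    step += print(7)
    return res

step += print(7)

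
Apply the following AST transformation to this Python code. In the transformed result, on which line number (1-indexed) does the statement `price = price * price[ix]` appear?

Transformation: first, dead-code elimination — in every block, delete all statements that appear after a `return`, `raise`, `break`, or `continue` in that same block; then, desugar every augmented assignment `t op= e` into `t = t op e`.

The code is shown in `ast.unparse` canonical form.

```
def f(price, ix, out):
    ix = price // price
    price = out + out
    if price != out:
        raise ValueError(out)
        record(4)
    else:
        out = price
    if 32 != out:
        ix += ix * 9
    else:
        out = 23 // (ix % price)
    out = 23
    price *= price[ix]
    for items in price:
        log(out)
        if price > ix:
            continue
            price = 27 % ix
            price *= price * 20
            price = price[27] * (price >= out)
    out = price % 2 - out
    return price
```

Transformed code:
def f(price, ix, out):
    ix = price // price
    price = out + out
    if price != out:
        raise ValueError(out)
    else:
        out = price
    if 32 != out:
        ix = ix + ix * 9
    else:
        out = 23 // (ix % price)
    out = 23
    price = price * price[ix]
    for items in price:
        log(out)
        if price > ix:
            continue
    out = price % 2 - out
    return price

13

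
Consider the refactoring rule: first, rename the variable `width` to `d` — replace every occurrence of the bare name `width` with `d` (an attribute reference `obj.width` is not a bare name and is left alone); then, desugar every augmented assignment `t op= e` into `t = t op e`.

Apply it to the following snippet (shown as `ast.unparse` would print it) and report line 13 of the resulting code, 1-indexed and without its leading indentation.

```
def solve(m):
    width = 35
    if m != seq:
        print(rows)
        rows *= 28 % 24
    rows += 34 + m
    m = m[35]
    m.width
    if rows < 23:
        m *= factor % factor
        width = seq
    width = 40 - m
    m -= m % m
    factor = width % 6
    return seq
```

Transformed code:
def solve(m):
    d = 35
    if m != seq:
        print(rows)
        rows = rows * (28 % 24)
    rows = rows + (34 + m)
    m = m[35]
    m.width
    if rows < 23:
        m = m * (factor % factor)
        d = seq
    d = 40 - m
    m = m - m % m
    factor = d % 6
    return seq

m = m - m % m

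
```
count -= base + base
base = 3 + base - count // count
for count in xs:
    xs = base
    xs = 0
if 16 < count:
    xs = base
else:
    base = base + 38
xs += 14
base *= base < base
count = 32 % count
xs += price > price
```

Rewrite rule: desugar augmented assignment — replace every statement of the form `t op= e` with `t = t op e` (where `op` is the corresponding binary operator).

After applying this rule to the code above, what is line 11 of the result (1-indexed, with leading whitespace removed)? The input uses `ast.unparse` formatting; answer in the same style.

Transformed code:
count = count - (base + base)
base = 3 + base - count // count
for count in xs:
    xs = base
    xs = 0
if 16 < count:
    xs = base
else:
    base = base + 38
xs = xs + 14
base = base * (base < base)
count = 32 % count
xs = xs + (price > price)

base = base * (base < base)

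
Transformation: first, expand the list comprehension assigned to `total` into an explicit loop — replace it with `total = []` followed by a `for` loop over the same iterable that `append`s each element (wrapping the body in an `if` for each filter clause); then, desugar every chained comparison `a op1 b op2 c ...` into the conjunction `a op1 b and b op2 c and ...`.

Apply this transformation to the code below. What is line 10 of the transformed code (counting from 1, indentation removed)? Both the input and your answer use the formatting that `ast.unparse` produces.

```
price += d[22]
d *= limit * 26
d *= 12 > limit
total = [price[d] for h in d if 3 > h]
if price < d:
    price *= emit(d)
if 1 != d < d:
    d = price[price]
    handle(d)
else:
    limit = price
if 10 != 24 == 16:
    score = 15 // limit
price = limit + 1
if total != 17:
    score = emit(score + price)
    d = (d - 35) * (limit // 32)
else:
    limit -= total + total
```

Transformed code:
price += d[22]
d *= limit * 26
d *= 12 > limit
total = []
for h in d:
    if 3 > h:
        total.append(price[d])
if price < d:
    price *= emit(d)
if 1 != d and d < d:
    d = price[price]
    handle(d)
else:
    limit = price
if 10 != 24 and 24 == 16:
    score = 15 // limit
price = limit + 1
if total != 17:
    score = emit(score + price)
    d = (d - 35) * (limit // 32)
else:
    limit -= total + total

if 1 != d and d < d:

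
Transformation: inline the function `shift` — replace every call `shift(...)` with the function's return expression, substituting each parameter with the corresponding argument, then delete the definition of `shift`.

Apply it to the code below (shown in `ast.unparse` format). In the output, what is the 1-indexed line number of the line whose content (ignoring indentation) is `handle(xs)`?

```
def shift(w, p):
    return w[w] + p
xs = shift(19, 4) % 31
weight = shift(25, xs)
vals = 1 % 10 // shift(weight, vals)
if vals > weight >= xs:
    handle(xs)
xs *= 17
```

Transformed code:
xs = (19[19] + 4) % 31
weight = 25[25] + xs
vals = 1 % 10 // (weight[weight] + vals)
if vals > weight >= xs:
    handle(xs)
xs *= 17

5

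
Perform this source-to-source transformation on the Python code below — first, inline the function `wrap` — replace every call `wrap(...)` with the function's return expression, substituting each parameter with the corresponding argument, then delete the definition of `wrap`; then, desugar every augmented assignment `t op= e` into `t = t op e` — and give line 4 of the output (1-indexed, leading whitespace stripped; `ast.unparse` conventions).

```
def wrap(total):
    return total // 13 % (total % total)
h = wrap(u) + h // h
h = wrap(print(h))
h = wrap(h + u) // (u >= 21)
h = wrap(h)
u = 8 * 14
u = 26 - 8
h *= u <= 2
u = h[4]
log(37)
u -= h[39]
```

h = h // 13 % (h % h)

Transformed code:
h = u // 13 % (u % u) + h // h
h = print(h) // 13 % (print(h) % print(h))
h = (h + u) // 13 % ((h + u) % (h + u)) // (u >= 21)
h = h // 13 % (h % h)
u = 8 * 14
u = 26 - 8
h = h * (u <= 2)
u = h[4]
log(37)
u = u - h[39]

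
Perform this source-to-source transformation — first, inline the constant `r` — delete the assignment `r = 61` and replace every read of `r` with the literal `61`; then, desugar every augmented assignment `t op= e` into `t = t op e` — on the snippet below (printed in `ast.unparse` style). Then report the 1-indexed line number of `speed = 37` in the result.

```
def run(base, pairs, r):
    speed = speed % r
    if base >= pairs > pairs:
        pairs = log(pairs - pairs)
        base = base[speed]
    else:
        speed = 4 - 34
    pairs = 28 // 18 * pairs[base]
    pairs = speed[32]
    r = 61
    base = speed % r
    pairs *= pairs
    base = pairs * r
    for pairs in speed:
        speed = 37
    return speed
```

14

Transformed code:
def run(base, pairs, r):
    speed = speed % 61
    if base >= pairs > pairs:
        pairs = log(pairs - pairs)
        base = base[speed]
    else:
        speed = 4 - 34
    pairs = 28 // 18 * pairs[base]
    pairs = speed[32]
    base = speed % 61
    pairs = pairs * pairs
    base = pairs * 61
    for pairs in speed:
        speed = 37
    return speed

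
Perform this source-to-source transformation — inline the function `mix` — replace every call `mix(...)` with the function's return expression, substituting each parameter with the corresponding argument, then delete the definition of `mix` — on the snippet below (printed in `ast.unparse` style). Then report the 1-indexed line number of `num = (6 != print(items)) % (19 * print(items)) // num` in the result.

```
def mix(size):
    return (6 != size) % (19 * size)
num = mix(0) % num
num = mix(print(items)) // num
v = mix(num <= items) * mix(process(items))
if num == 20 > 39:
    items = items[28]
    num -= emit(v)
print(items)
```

2

Transformed code:
num = (6 != 0) % (19 * 0) % num
num = (6 != print(items)) % (19 * print(items)) // num
v = (6 != (num <= items)) % (19 * (num <= items)) * ((6 != process(items)) % (19 * process(items)))
if num == 20 > 39:
    items = items[28]
    num -= emit(v)
print(items)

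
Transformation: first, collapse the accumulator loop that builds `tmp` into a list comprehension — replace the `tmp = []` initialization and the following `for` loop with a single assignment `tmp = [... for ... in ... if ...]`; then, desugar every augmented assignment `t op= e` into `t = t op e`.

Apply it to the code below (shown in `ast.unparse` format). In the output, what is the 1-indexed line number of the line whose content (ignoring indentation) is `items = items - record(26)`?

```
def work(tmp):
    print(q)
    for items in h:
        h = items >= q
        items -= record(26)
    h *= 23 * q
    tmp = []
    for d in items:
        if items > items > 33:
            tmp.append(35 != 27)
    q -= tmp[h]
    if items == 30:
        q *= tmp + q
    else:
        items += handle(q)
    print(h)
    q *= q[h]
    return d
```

Transformed code:
def work(tmp):
    print(q)
    for items in h:
        h = items >= q
        items = items - record(26)
    h = h * (23 * q)
    tmp = [35 != 27 for d in items if items > items > 33]
    q = q - tmp[h]
    if items == 30:
        q = q * (tmp + q)
    else:
        items = items + handle(q)
    print(h)
    q = q * q[h]
    return d

5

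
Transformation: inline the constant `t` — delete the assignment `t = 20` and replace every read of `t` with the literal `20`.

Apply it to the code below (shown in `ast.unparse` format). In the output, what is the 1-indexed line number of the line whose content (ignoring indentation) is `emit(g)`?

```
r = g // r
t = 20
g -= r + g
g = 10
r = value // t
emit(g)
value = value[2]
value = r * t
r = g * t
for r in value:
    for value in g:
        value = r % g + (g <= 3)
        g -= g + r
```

Transformed code:
r = g // r
g -= r + g
g = 10
r = value // 20
emit(g)
value = value[2]
value = r * 20
r = g * 20
for r in value:
    for value in g:
        value = r % g + (g <= 3)
        g -= g + r

5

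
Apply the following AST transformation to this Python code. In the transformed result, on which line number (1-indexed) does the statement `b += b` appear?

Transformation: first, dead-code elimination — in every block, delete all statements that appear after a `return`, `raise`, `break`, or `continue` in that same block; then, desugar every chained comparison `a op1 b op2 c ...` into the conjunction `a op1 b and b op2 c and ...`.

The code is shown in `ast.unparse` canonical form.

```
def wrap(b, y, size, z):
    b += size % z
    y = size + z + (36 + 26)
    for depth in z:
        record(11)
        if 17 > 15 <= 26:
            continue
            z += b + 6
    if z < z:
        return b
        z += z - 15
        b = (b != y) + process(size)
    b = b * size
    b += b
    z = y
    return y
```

Transformed code:
def wrap(b, y, size, z):
    b += size % z
    y = size + z + (36 + 26)
    for depth in z:
        record(11)
        if 17 > 15 and 15 <= 26:
            continue
    if z < z:
        return b
    b = b * size
    b += b
    z = y
    return y

11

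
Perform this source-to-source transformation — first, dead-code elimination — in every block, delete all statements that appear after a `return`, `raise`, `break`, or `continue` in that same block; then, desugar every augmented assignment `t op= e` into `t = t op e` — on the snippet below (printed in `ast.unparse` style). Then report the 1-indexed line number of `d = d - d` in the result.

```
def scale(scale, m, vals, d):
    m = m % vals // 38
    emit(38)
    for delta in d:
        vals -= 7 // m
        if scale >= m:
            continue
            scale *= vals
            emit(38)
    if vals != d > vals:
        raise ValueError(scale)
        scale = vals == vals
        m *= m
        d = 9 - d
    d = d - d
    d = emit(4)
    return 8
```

Transformed code:
def scale(scale, m, vals, d):
    m = m % vals // 38
    emit(38)
    for delta in d:
        vals = vals - 7 // m
        if scale >= m:
            continue
    if vals != d > vals:
        raise ValueError(scale)
    d = d - d
    d = emit(4)
    return 8

10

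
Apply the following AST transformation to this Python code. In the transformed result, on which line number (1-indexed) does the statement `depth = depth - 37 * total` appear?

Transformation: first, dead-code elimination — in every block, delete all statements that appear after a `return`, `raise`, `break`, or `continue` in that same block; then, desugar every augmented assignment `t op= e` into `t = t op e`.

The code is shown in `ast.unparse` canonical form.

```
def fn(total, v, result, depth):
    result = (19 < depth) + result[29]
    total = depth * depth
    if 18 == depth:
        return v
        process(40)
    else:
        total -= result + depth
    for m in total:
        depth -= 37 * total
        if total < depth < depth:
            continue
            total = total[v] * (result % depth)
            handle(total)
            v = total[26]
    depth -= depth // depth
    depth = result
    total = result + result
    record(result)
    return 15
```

9

Transformed code:
def fn(total, v, result, depth):
    result = (19 < depth) + result[29]
    total = depth * depth
    if 18 == depth:
        return v
    else:
        total = total - (result + depth)
    for m in total:
        depth = depth - 37 * total
        if total < depth < depth:
            continue
    depth = depth - depth // depth
    depth = result
    total = result + result
    record(result)
    return 15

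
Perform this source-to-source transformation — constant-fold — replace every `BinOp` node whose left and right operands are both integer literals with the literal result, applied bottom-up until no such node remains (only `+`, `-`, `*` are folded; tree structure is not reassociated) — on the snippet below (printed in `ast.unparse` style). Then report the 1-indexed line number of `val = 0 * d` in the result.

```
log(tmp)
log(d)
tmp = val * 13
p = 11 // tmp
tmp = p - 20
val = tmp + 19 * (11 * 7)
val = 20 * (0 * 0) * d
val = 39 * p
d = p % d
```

Transformed code:
log(tmp)
log(d)
tmp = val * 13
p = 11 // tmp
tmp = p - 20
val = tmp + 1463
val = 0 * d
val = 39 * p
d = p % d

7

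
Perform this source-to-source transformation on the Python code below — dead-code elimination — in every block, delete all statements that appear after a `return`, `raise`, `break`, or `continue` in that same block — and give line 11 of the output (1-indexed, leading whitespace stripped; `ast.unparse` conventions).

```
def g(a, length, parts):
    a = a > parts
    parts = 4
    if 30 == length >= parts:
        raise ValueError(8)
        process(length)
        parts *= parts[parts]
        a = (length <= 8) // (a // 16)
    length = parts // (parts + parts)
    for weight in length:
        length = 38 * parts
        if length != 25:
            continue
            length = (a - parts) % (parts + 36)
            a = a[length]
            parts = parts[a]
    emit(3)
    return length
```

emit(3)

Transformed code:
def g(a, length, parts):
    a = a > parts
    parts = 4
    if 30 == length >= parts:
        raise ValueError(8)
    length = parts // (parts + parts)
    for weight in length:
        length = 38 * parts
        if length != 25:
            continue
    emit(3)
    return length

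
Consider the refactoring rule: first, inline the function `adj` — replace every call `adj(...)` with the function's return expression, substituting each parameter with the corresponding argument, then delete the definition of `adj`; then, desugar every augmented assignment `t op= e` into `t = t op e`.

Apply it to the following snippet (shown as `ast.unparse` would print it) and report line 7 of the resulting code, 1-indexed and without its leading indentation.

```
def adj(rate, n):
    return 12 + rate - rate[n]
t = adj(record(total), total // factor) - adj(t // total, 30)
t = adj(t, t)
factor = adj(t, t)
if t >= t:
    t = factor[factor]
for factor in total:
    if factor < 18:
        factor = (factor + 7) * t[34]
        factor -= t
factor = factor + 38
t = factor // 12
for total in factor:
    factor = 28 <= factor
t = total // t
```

Transformed code:
t = 12 + record(total) - record(total)[total // factor] - (12 + t // total - (t // total)[30])
t = 12 + t - t[t]
factor = 12 + t - t[t]
if t >= t:
    t = factor[factor]
for factor in total:
    if factor < 18:
        factor = (factor + 7) * t[34]
        factor = factor - t
factor = factor + 38
t = factor // 12
for total in factor:
    factor = 28 <= factor
t = total // t

if factor < 18: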